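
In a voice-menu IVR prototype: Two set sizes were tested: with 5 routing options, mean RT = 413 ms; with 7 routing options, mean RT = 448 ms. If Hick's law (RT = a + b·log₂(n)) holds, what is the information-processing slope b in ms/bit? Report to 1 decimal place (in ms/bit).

b = (RT₂ − RT₁)/(log₂ n₂ − log₂ n₁) = (448 − 413)/(2.8074 − 2.3219) = 72.101 ms/bit.

72.1 ms/bit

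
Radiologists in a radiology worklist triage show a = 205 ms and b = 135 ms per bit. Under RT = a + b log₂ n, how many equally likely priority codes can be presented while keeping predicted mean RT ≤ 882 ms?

Information budget: (882 − 205)/135 = 5.0148 bits, so n ≤ 2^5.0148 = 32.330 → at most 32.

32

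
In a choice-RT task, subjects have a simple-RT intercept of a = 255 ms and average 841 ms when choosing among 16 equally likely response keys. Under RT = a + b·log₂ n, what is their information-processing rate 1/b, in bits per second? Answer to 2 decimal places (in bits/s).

6.83 bits/s

b = (841 − 255)/log₂ 16 = 586/4 = 146.500 ms per bit = 0.14650 s/bit; the reciprocal is 6.826 bits/s.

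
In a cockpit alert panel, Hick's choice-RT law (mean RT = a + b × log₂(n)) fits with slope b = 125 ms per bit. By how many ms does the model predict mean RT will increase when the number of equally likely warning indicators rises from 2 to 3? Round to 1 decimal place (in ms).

73.1 ms

The intercept a cancels: ΔRT = b·(log₂ n₂ − log₂ n₁) = b·log₂(n₂/n₁).
log₂(3) − log₂(2) = 1.5850 − 1 = 0.5850.
ΔRT = 125 × 0.5850 = 73.120 ms.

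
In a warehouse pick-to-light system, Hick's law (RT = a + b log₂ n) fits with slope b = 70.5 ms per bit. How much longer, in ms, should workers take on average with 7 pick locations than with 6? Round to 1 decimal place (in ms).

Only the slope matters, since a is common to both: ΔRT = b·log₂(n₂/n₁).
log₂(7) − log₂(6) = 2.8074 − 2.5850 = 0.2224.
ΔRT = 70.5 × 0.2224 = 15.679 ms.

15.7 ms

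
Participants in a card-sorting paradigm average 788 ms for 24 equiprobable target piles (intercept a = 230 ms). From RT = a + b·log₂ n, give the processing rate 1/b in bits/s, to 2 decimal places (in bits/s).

8.22 bits/s

Choice component = 788 − 230 = 558 ms over log₂(24) = 4.5850 bits.
b = 558 / 4.5850 = 121.702 ms/bit, so 1/b = 8.217 bits/s.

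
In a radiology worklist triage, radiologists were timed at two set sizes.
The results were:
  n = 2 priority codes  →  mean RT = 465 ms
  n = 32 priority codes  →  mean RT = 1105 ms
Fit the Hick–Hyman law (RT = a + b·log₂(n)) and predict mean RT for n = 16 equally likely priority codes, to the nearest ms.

945 ms

Fit slope and intercept:
  b = (1105 − 465) / (log₂ 32 − log₂ 2) = 640 / (5 − 1) = 160 ms/bit
  a = 465 − 160 × 1 = 305 ms
Then RT(16) = 305 + 160 × log₂ 16 = 305 + 160 × 4 ≈ 945.000 ms.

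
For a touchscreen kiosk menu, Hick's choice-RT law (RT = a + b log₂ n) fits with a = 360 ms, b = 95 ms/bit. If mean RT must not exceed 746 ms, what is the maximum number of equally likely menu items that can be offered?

Set 360 + 95·log₂ n ≤ 746 → log₂ n ≤ (746 − 360)/95 = 4.0632.
So n ≤ 2^4.0632 = 16.716; the largest integer n is 16.

16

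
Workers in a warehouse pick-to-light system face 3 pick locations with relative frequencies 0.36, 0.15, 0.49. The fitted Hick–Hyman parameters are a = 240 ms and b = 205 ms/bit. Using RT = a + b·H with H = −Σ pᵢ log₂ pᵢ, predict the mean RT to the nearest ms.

H = 0.36·log₂(1/0.36) + 0.15·log₂(1/0.15) + 0.49·log₂(1/0.49) = 1.4454 bits.
RT = 240 + 205 × 1.4454 = 536.32 ms.

536 ms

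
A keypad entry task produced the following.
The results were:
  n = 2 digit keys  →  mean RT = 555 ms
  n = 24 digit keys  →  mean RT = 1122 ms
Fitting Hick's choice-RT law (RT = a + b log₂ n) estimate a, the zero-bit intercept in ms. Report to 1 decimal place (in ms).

Slope: b = (1122 − 555) / (log₂ 24 − log₂ 2) = 567/3.5850 = 158.161 ms/bit.
a = RT₁ − b·log₂ n₁ = 555 − 158.161 × 1 = 396.839 ms.

396.8 ms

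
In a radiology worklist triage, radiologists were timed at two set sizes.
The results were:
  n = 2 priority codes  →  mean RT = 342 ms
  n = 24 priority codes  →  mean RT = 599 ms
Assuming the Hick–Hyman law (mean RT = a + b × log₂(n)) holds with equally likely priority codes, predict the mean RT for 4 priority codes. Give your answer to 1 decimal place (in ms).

RT is linear in log₂ n, so two points fix the line:
  b = (599 − 342) / (log₂ 24 − log₂ 2) = 257 / (4.5850 − 1) = 71.688 ms/bit
  a = 342 − 71.688 × 1 = 270.312 ms
Then RT(4) = 270.312 + 71.688 × log₂ 4 = 270.312 + 71.688 × 2 ≈ 413.688 ms.

413.7 ms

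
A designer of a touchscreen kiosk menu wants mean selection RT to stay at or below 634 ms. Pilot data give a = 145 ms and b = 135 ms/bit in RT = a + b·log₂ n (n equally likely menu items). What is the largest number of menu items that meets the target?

Information budget: (634 − 145)/135 = 3.6222 bits, so n ≤ 2^3.6222 = 12.314 → at most 12.

12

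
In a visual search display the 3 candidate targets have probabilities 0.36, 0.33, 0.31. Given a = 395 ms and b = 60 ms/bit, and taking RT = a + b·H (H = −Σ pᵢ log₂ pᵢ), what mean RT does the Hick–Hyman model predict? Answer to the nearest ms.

490 ms

H = 0.36·log₂(1/0.36) + 0.33·log₂(1/0.33) + 0.31·log₂(1/0.31) = 1.5822 bits.
RT = 395 + 60 × 1.5822 = 489.93 ms.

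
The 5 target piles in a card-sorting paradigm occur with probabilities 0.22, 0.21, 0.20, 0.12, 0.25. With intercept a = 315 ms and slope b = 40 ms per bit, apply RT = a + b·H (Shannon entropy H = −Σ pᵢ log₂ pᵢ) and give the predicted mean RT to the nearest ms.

H = 0.22·log₂(1/0.22) + 0.21·log₂(1/0.21) + 0.20·log₂(1/0.20) + 0.12·log₂(1/0.12) + 0.25·log₂(1/0.25) = 2.2848 bits.
RT = 315 + 40 × 2.2848 = 406.39 ms.

406 ms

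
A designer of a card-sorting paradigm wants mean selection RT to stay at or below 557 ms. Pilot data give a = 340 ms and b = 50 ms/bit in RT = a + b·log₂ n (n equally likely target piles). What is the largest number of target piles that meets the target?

Set 340 + 50·log₂ n ≤ 557 → log₂ n ≤ (557 − 340)/50 = 4.3400.
So n ≤ 2^4.3400 = 20.252; the largest integer n is 20.

20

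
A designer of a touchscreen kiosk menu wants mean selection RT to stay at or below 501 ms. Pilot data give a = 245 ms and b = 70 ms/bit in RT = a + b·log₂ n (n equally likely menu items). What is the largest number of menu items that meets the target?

Set 245 + 70·log₂ n ≤ 501 → log₂ n ≤ (501 − 245)/70 = 3.6571.
So n ≤ 2^3.6571 = 12.616; the largest integer n is 12.

12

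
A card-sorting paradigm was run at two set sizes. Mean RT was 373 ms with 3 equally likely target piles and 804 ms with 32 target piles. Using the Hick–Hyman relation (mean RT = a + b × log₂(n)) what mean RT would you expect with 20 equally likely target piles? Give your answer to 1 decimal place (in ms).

718.4 ms

Fit slope and intercept:
  b = (804 − 373) / (log₂ 32 − log₂ 3) = 431 / (5 − 1.5850) = 126.207 ms/bit
  a = 373 − 126.207 × 1.5850 = 172.967 ms
Then RT(20) = 172.967 + 126.207 × log₂ 20 = 172.967 + 126.207 × 4.3219 ≈ 718.423 ms.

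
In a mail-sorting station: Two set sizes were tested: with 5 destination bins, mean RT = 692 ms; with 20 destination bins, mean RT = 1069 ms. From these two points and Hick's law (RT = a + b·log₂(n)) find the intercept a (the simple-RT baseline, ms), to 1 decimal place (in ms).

The slope on a log₂ axis is (1069 − 692) / (4.3219 − 2.3219) = 188.500 ms/bit.
a = RT₁ − b·log₂ n₁ = 692 − 188.500 × 2.3219 = 254.317 ms.

254.3 ms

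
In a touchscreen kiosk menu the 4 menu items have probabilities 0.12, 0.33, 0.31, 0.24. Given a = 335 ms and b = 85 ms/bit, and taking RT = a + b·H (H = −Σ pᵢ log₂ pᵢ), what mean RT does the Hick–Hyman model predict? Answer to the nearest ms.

498 ms

Entropy contributions −pᵢ log₂ pᵢ: 0.3671, 0.5278, 0.5238, 0.4941; sum H = 1.9128 bits.
RT = a + bH = 335 + 85·1.9128 = 497.59 ms.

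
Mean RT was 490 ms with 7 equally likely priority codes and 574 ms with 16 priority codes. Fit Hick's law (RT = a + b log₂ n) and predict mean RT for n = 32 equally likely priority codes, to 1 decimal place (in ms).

644.4 ms

Solve the two-equation system in a and b:
  b = (574 − 490) / (log₂ 16 − log₂ 7) = 84 / (4 − 2.8074) = 70.432 ms/bit
  a = 490 − 70.432 × 2.8074 = 292.273 ms
Then RT(32) = 292.273 + 70.432 × log₂ 32 = 292.273 + 70.432 × 5 ≈ 644.432 ms.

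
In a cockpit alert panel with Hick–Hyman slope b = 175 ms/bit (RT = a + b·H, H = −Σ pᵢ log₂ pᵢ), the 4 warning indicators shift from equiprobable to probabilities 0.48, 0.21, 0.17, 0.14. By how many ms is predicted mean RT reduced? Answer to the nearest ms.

33 ms

Equiprobable entropy H₀ = log₂ 4 = 2.0000 bits.
Skewed entropy H = −Σ pᵢ log₂ pᵢ = 1.8128 bits.
ΔRT = b·(H₀ − H) = 175 × 0.1872 = 32.76 ms.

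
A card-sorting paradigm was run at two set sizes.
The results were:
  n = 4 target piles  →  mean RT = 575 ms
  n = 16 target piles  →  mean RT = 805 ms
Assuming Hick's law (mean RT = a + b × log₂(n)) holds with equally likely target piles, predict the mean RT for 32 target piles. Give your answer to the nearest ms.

With log₂ n on the abscissa the relation is linear; from the two conditions:
  b = (805 − 575) / (log₂ 16 − log₂ 4) = 230 / (4 − 2) = 115 ms/bit
  a = 575 − 115 × 2 = 345 ms
Then RT(32) = 345 + 115 × log₂ 32 = 345 + 115 × 5 ≈ 920.000 ms.

920 ms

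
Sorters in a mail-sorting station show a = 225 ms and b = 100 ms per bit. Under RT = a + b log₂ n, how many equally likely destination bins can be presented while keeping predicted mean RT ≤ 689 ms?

24

100·log₂ n ≤ 689 − 225 = 464, giving log₂ n ≤ 4.6400 and n ≤ 24.933. The largest whole number is 24.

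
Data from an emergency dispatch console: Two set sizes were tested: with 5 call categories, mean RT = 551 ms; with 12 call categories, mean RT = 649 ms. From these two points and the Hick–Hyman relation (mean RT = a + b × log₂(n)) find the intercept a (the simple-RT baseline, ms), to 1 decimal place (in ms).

The slope on a log₂ axis is (649 − 551) / (3.5850 − 2.3219) = 77.591 ms/bit.
a = RT₁ − b·log₂ n₁ = 551 − 77.591 × 2.3219 = 370.839 ms.

370.8 ms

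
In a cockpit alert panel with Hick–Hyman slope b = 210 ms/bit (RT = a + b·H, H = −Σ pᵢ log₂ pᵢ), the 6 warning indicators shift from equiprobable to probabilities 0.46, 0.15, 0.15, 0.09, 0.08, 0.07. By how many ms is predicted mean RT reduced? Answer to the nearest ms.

Equiprobable entropy H₀ = log₂ 6 = 2.5850 bits.
Skewed entropy H = −Σ pᵢ log₂ pᵢ = 2.2091 bits.
ΔRT = b·(H₀ − H) = 210 × 0.3758 = 78.92 ms.

79 ms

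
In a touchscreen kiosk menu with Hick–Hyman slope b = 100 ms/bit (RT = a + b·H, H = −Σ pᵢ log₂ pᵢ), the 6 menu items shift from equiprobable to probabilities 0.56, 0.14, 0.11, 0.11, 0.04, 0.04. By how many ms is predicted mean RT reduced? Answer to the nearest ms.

Equiprobable entropy H₀ = log₂ 6 = 2.5850 bits.
Skewed entropy H = −Σ pᵢ log₂ pᵢ = 1.9376 bits.
ΔRT = b·(H₀ − H) = 100 × 0.6473 = 64.73 ms.

65 ms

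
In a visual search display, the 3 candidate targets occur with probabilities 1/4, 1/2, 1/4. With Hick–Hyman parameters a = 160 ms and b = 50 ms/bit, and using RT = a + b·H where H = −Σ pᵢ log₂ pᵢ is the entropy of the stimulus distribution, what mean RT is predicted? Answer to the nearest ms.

Each term −pᵢ log₂ pᵢ: 0.25·2 + 0.5·1 + 0.25·2; summed, H = 1.500 bits.
Mean RT = a + bH = 160 + 50·1.500 = 235.00 ms.

235 ms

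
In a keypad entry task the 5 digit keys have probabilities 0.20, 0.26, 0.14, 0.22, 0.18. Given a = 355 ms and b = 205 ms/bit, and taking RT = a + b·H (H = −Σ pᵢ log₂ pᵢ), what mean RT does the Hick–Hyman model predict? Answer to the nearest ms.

H = 0.20·log₂(1/0.20) + 0.26·log₂(1/0.26) + 0.14·log₂(1/0.14) + 0.22·log₂(1/0.22) + 0.18·log₂(1/0.18) = 2.2927 bits.
RT = 355 + 205 × 2.2927 = 825.00 ms.

825 ms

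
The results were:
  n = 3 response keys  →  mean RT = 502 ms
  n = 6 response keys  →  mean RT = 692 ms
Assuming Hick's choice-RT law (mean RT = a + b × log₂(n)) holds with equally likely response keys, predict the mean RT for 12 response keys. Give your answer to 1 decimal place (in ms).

Fit slope and intercept:
  b = (692 − 502) / (log₂ 6 − log₂ 3) = 190 / (2.5850 − 1.5850) = 190.000 ms/bit
  a = 502 − 190.000 × 1.5850 = 200.857 ms
Then RT(12) = 200.857 + 190.000 × log₂ 12 = 200.857 + 190.000 × 3.5850 ≈ 882.000 ms.

882.0 ms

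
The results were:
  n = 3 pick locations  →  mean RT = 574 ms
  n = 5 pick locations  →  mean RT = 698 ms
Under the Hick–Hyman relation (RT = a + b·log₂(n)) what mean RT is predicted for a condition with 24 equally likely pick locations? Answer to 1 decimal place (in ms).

1078.8 ms

RT is linear in log₂ n, so two points fix the line:
  b = (698 − 574) / (log₂ 5 − log₂ 3) = 124 / (2.3219 − 1.5850) = 168.258 ms/bit
  a = 574 − 168.258 × 1.5850 = 307.318 ms
Then RT(24) = 307.318 + 168.258 × log₂ 24 = 307.318 + 168.258 × 4.5850 ≈ 1078.773 ms.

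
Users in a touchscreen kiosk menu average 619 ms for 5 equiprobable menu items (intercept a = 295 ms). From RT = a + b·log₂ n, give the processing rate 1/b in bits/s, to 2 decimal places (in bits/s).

b = (619 − 295)/log₂ 5 = 324/2.3219 = 139.539 ms per bit = 0.13954 s/bit; the reciprocal is 7.166 bits/s.

7.17 bits/s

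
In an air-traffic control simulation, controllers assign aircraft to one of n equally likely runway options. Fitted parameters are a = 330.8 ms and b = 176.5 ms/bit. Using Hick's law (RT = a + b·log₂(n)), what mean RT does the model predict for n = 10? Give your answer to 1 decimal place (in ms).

917.1 ms

log₂(10) = 3.3219 bits, so RT = 330.8 + 176.5 × 3.3219 ≈ 917.120 ms.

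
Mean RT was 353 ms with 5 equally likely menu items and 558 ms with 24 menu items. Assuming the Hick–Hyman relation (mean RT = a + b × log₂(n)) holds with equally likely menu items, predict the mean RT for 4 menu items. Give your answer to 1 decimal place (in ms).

323.8 ms

RT is linear in log₂ n, so two points fix the line:
  b = (558 − 353) / (log₂ 24 − log₂ 5) = 205 / (4.5850 − 2.3219) = 90.586 ms/bit
  a = 353 − 90.586 × 2.3219 = 142.665 ms
Then RT(4) = 142.665 + 90.586 × log₂ 4 = 142.665 + 90.586 × 2 ≈ 323.838 ms.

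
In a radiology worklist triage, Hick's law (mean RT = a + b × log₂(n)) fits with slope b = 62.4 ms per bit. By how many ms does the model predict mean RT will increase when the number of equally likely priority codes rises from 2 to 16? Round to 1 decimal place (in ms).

187.2 ms

Only the slope matters, since a is common to both: ΔRT = b·log₂(n₂/n₁).
log₂(16) − log₂(2) = log₂(16/2) = log₂(8) = 3.
ΔRT = 62.4 × 3.0000 = 187.200 ms.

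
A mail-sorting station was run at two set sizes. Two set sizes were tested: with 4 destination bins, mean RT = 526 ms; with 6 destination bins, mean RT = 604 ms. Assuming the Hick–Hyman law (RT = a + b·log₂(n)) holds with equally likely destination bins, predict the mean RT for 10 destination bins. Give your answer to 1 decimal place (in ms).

With log₂ n on the abscissa the relation is linear; from the two conditions:
  b = (604 − 526) / (log₂ 6 − log₂ 4) = 78 / (2.5850 − 2) = 133.342 ms/bit
  a = 526 − 133.342 × 2 = 259.316 ms
Then RT(10) = 259.316 + 133.342 × log₂ 10 = 259.316 + 133.342 × 3.3219 ≈ 702.268 ms.

702.3 ms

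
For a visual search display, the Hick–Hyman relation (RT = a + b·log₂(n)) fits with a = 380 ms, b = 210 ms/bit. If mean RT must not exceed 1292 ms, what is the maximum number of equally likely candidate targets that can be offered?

210·log₂ n ≤ 1292 − 380 = 912, giving log₂ n ≤ 4.3429 and n ≤ 20.292. The largest whole number is 20.

20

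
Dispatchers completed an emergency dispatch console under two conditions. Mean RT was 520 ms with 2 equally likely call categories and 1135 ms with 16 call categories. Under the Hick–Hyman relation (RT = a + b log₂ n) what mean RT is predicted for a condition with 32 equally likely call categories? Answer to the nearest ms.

Solve the two-equation system in a and b:
  b = (1135 − 520) / (log₂ 16 − log₂ 2) = 615 / (4 − 1) = 205 ms/bit
  a = 520 − 205 × 1 = 315 ms
Then RT(32) = 315 + 205 × log₂ 32 = 315 + 205 × 5 ≈ 1340.000 ms.

1340 ms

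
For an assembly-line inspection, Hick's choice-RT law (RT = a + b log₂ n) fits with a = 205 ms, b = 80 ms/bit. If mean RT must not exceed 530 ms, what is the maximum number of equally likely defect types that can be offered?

Information budget: (530 − 205)/80 = 4.0625 bits, so n ≤ 2^4.0625 = 16.708 → at most 16.

16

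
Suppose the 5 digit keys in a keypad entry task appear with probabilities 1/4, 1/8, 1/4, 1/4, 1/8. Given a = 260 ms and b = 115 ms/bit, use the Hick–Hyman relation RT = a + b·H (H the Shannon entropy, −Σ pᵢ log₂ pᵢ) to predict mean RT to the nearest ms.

Each term −pᵢ log₂ pᵢ: 0.25·2 + 0.125·3 + 0.25·2 + 0.25·2 + 0.125·3; summed, H = 2.250 bits.
Mean RT = a + bH = 260 + 115·2.250 = 518.75 ms.

519 ms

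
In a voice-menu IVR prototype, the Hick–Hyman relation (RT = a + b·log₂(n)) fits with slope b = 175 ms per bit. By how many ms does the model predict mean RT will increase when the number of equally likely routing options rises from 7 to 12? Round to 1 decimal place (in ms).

136.1 ms

The intercept a cancels: ΔRT = b·(log₂ n₂ − log₂ n₁) = b·log₂(n₂/n₁).
log₂(12) − log₂(7) = 3.5850 − 2.8074 = 0.7776.
ΔRT = 175 × 0.7776 = 136.081 ms.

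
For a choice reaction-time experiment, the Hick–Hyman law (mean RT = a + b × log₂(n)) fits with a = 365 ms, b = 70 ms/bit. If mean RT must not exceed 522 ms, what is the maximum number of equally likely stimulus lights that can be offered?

4

Information budget: (522 − 365)/70 = 2.2429 bits, so n ≤ 2^2.2429 = 4.733 → at most 4.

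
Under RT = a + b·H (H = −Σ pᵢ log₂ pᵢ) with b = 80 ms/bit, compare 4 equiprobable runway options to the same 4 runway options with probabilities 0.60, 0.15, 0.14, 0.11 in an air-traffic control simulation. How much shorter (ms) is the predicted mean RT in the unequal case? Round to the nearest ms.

Equiprobable entropy H₀ = log₂ 4 = 2.0000 bits.
Skewed entropy H = −Σ pᵢ log₂ pᵢ = 1.6001 bits.
ΔRT = b·(H₀ − H) = 80 × 0.3999 = 31.99 ms.

32 ms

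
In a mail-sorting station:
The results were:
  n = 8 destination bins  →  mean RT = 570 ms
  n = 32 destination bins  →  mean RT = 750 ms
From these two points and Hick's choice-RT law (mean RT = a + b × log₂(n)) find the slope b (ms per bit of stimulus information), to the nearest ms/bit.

Slope: b = (750 − 570) / (log₂ 32 − log₂ 8) = 180/2.0000 = 90 ms/bit.

90 ms/bit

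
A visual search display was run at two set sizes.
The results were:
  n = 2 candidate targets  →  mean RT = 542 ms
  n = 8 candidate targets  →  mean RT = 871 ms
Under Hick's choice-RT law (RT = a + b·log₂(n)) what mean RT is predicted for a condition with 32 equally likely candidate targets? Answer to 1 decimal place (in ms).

1200.0 ms

Fit slope and intercept:
  b = (871 − 542) / (log₂ 8 − log₂ 2) = 329 / (3 − 1) = 164.500 ms/bit
  a = 542 − 164.500 × 1 = 377.500 ms
Then RT(32) = 377.500 + 164.500 × log₂ 32 = 377.500 + 164.500 × 5 ≈ 1200.000 ms.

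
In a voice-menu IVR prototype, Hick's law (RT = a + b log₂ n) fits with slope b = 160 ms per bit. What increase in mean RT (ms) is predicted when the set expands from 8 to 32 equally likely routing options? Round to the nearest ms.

Only the slope matters, since a is common to both: ΔRT = b·log₂(n₂/n₁).
log₂(32) − log₂(8) = log₂(32/8) = log₂(4) = 2.
ΔRT = 160 × 2.0000 = 320.000 ms.

320 ms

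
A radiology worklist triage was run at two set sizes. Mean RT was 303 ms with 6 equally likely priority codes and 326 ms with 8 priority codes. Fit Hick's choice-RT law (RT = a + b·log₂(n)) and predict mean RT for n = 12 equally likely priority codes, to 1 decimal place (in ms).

358.4 ms

Fit slope and intercept:
  b = (326 − 303) / (log₂ 8 − log₂ 6) = 23 / (3 − 2.5850) = 55.417 ms/bit
  a = 303 − 55.417 × 2.5850 = 159.750 ms
Then RT(12) = 159.750 + 55.417 × log₂ 12 = 159.750 + 55.417 × 3.5850 ≈ 358.417 ms.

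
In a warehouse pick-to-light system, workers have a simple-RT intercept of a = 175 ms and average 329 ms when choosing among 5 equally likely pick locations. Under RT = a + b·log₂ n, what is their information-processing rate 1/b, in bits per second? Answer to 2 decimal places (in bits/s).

Choice component = 329 − 175 = 154 ms over log₂(5) = 2.3219 bits.
b = 154 / 2.3219 = 66.324 ms/bit, so 1/b = 15.077 bits/s.

15.08 bits/s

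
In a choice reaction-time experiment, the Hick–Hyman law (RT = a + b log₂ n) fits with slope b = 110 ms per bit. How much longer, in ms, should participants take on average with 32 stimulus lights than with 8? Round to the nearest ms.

ΔRT = (a + b log₂ n₂) − (a + b log₂ n₁) = b·(log₂ n₂ − log₂ n₁).
log₂(32) − log₂(8) = log₂(32/8) = log₂(4) = 2.
ΔRT = 110 × 2.0000 = 220.000 ms.

220 ms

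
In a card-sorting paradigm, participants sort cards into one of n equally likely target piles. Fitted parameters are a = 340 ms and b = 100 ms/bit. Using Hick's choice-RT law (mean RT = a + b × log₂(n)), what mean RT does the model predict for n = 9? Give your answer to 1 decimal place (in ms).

log₂(9) = 3.1699 bits, so RT = 340 + 100 × 3.1699 ≈ 656.993 ms.

657.0 ms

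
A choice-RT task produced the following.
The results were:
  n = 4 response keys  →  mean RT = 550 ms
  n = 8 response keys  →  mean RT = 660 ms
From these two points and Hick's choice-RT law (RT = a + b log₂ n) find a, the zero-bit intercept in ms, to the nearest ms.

b = (RT₂ − RT₁)/(log₂ n₂ − log₂ n₁) = (660 − 550)/(3 − 2) = 110 ms/bit.
Intercept: a = 550 − 110·log₂(4) = 330.000 ms.

330 ms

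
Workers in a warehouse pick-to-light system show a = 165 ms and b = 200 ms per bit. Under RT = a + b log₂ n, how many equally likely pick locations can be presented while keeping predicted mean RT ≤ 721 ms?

Information budget: (721 − 165)/200 = 2.7800 bits, so n ≤ 2^2.7800 = 6.869 → at most 6.

6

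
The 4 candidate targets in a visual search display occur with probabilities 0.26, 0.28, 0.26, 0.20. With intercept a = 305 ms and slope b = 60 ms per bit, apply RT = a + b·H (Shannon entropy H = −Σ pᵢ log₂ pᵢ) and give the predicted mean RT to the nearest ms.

424 ms

Entropy contributions −pᵢ log₂ pᵢ: 0.5053, 0.5142, 0.5053, 0.4644; sum H = 1.9892 bits.
RT = a + bH = 305 + 60·1.9892 = 424.35 ms.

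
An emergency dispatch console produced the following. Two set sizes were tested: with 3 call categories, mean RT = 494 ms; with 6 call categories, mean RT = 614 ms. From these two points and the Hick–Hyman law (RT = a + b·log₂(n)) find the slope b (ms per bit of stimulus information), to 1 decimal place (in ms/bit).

b = (RT₂ − RT₁)/(log₂ n₂ − log₂ n₁) = (614 − 494)/(2.5850 − 1.5850) = 120.000 ms/bit.

120.0 ms/bit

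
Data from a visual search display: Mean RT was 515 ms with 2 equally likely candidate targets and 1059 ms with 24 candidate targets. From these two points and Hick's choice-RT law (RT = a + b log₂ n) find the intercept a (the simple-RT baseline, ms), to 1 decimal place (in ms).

363.3 ms

b = (RT₂ − RT₁)/(log₂ n₂ − log₂ n₁) = (1059 − 515)/(4.5850 − 1) = 151.745 ms/bit.
a = RT₁ − b·log₂ n₁ = 515 − 151.745 × 1 = 363.255 ms.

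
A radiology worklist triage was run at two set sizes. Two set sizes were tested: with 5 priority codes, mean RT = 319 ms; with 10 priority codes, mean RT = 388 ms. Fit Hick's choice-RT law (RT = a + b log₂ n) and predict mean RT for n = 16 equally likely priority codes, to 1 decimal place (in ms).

Solve the two-equation system in a and b:
  b = (388 − 319) / (log₂ 10 − log₂ 5) = 69 / (3.3219 − 2.3219) = 69.000 ms/bit
  a = 319 − 69.000 × 2.3219 = 158.787 ms
Then RT(16) = 158.787 + 69.000 × log₂ 16 = 158.787 + 69.000 × 4 ≈ 434.787 ms.

434.8 ms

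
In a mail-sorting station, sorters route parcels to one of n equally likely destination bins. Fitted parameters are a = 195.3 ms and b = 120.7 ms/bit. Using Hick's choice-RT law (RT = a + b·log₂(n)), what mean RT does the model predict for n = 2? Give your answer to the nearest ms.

log₂(2) = 1 bits, so RT = 195.3 + 120.7 × 1 ≈ 316.000 ms.

316 ms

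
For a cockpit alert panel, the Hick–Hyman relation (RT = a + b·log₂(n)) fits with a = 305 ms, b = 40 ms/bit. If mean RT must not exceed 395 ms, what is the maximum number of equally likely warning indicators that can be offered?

Set 305 + 40·log₂ n ≤ 395 → log₂ n ≤ (395 − 305)/40 = 2.2500.
So n ≤ 2^2.2500 = 4.757; the largest integer n is 4.

4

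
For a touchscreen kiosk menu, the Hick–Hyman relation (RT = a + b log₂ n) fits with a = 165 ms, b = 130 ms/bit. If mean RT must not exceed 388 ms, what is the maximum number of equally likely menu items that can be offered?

130·log₂ n ≤ 388 − 165 = 223, giving log₂ n ≤ 1.7154 and n ≤ 3.284. The largest whole number is 3.

3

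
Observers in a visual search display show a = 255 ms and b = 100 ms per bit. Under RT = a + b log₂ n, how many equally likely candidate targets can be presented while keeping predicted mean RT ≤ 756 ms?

100·log₂ n ≤ 756 − 255 = 501, giving log₂ n ≤ 5.0100 and n ≤ 32.223. The largest whole number is 32.

32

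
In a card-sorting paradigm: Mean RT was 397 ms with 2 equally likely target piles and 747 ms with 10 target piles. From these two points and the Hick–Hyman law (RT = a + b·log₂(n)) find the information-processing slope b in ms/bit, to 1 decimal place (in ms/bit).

b = (RT₂ − RT₁)/(log₂ n₂ − log₂ n₁) = (747 − 397)/(3.3219 − 1) = 150.737 ms/bit.

150.7 ms/bit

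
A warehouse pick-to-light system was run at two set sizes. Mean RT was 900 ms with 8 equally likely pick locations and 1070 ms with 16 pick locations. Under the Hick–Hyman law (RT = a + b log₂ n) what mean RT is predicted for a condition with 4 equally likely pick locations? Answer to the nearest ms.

Fit slope and intercept:
  b = (1070 − 900) / (log₂ 16 − log₂ 8) = 170 / (4 − 3) = 170 ms/bit
  a = 900 − 170 × 3 = 390 ms
Then RT(4) = 390 + 170 × log₂ 4 = 390 + 170 × 2 ≈ 730.000 ms.

730 ms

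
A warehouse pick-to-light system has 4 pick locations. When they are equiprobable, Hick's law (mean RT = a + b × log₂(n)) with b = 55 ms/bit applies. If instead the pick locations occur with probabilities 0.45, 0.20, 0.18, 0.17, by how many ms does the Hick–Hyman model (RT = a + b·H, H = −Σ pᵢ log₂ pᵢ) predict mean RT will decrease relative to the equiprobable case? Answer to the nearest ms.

The RT saving is b·ΔH. Equiprobable H₀ = log₂(4) = 2.0000 bits; with the given probabilities H = 1.8627 bits.
b·(H₀ − H) = 55 × (2.0000 − 1.8627) = 7.55 ms.

8 ms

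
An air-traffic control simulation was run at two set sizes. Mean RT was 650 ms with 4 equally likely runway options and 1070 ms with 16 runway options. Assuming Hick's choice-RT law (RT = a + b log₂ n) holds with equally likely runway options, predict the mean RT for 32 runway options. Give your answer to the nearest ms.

1280 ms

Fit slope and intercept:
  b = (1070 − 650) / (log₂ 16 − log₂ 4) = 420 / (4 − 2) = 210 ms/bit
  a = 650 − 210 × 2 = 230 ms
Then RT(32) = 230 + 210 × log₂ 32 = 230 + 210 × 5 ≈ 1280.000 ms.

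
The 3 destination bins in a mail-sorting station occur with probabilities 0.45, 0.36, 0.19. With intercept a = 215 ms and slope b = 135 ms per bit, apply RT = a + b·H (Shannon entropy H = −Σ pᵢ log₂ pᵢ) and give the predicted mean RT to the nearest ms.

H = 0.45·log₂(1/0.45) + 0.36·log₂(1/0.36) + 0.19·log₂(1/0.19) = 1.5042 bits.
RT = 215 + 135 × 1.5042 = 418.07 ms.

418 ms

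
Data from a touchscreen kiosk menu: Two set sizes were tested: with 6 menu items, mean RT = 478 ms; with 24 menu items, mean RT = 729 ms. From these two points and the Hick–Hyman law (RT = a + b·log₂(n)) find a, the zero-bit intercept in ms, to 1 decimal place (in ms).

The slope on a log₂ axis is (729 − 478) / (4.5850 − 2.5850) = 125.500 ms/bit.
Intercept: a = 478 − 125.500·log₂(6) = 153.587 ms.

153.6 ms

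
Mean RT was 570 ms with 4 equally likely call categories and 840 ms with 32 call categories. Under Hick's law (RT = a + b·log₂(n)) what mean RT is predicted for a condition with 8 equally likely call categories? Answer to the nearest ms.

RT is linear in log₂ n, so two points fix the line:
  b = (840 − 570) / (log₂ 32 − log₂ 4) = 270 / (5 − 2) = 90 ms/bit
  a = 570 − 90 × 2 = 390 ms
Then RT(8) = 390 + 90 × log₂ 8 = 390 + 90 × 3 ≈ 660.000 ms.

660 ms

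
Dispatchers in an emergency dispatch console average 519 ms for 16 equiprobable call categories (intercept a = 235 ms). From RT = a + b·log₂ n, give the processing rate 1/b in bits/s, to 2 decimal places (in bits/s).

14.08 bits/s

Choice component = 519 − 235 = 284 ms over log₂(16) = 4 bits.
b = 284 / 4 = 71.000 ms/bit, so 1/b = 14.085 bits/s.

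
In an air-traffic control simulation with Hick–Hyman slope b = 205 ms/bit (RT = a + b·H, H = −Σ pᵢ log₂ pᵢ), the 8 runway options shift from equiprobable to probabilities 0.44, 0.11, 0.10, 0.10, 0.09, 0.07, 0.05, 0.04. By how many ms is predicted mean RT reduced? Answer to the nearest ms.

99 ms

Equiprobable entropy H₀ = log₂ 8 = 3.0000 bits.
Skewed entropy H = −Σ pᵢ log₂ pᵢ = 2.5189 bits.
ΔRT = b·(H₀ − H) = 205 × 0.4811 = 98.63 ms.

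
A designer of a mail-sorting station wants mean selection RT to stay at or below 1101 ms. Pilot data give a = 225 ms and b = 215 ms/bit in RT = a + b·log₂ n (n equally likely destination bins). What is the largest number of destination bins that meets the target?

Set 225 + 215·log₂ n ≤ 1101 → log₂ n ≤ (1101 − 225)/215 = 4.0744.
So n ≤ 2^4.0744 = 16.847; the largest integer n is 16.

16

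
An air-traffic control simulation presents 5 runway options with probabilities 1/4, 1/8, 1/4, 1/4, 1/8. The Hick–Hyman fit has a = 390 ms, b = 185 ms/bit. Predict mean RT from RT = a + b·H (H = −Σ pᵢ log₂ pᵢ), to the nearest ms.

806 ms

H = −Σ pᵢ log₂ pᵢ = 0.25·2 + 0.125·3 + 0.25·2 + 0.25·2 + 0.125·3 = 2.250 bits.
RT = 390 + 185 × 2.250 = 806.25 ms.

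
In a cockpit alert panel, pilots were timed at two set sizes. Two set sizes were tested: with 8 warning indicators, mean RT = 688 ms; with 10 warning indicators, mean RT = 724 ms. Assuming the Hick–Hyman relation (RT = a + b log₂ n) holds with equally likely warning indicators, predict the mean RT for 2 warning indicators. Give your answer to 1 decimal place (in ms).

Fit slope and intercept:
  b = (724 − 688) / (log₂ 10 − log₂ 8) = 36 / (3.3219 − 3) = 111.826 ms/bit
  a = 688 − 111.826 × 3 = 352.521 ms
Then RT(2) = 352.521 + 111.826 × log₂ 2 = 352.521 + 111.826 × 1 ≈ 464.348 ms.

464.3 ms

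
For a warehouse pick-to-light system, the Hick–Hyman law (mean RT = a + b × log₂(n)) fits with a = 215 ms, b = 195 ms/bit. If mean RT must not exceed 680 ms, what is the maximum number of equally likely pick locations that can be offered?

195·log₂ n ≤ 680 − 215 = 465, giving log₂ n ≤ 2.3846 and n ≤ 5.222. The largest whole number is 5.

5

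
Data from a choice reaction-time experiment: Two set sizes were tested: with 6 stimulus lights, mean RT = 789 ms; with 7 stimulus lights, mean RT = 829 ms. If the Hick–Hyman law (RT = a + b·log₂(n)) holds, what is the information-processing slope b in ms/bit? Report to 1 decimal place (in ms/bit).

179.9 ms/bit

The slope on a log₂ axis is (829 − 789) / (2.8074 − 2.5850) = 179.862 ms/bit.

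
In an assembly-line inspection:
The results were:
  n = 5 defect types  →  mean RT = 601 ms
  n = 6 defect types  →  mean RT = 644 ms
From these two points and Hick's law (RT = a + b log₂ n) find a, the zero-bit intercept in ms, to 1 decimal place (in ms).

Slope: b = (644 − 601) / (log₂ 6 − log₂ 5) = 43/0.2630 = 163.477 ms/bit.
Intercept: a = 601 − 163.477·log₂(5) = 221.419 ms.

221.4 ms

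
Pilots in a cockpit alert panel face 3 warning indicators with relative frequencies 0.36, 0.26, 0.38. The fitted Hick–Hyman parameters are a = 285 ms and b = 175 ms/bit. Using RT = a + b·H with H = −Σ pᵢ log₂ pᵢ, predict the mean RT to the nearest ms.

H = 0.36·log₂(1/0.36) + 0.26·log₂(1/0.26) + 0.38·log₂(1/0.38) = 1.5664 bits.
RT = 285 + 175 × 1.5664 = 559.11 ms.

559 ms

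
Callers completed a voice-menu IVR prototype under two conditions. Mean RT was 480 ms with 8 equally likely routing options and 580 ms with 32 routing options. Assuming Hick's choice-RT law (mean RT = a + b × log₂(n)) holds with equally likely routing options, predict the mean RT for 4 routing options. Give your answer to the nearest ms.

430 ms

Fit slope and intercept:
  b = (580 − 480) / (log₂ 32 − log₂ 8) = 100 / (5 − 3) = 50 ms/bit
  a = 480 − 50 × 3 = 330 ms
Then RT(4) = 330 + 50 × log₂ 4 = 330 + 50 × 2 ≈ 430.000 ms.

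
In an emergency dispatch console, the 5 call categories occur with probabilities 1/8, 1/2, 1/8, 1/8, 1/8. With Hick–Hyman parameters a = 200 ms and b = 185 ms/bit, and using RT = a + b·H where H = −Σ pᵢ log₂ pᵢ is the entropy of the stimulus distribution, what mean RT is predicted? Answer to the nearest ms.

H = −Σ pᵢ log₂ pᵢ = 0.125·3 + 0.5·1 + 0.125·3 + 0.125·3 + 0.125·3 = 2.000 bits.
RT = 200 + 185 × 2.000 = 570.00 ms.

570 ms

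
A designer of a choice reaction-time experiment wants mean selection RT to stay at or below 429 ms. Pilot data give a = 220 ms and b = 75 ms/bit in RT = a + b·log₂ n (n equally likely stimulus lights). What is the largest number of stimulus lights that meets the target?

Information budget: (429 − 220)/75 = 2.7867 bits, so n ≤ 2^2.7867 = 6.900 → at most 6.

6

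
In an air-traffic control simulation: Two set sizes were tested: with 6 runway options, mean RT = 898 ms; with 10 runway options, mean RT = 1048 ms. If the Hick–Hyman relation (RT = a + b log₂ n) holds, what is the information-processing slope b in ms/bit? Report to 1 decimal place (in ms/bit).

The slope on a log₂ axis is (1048 − 898) / (3.3219 − 2.5850) = 203.537 ms/bit.

203.5 ms/bit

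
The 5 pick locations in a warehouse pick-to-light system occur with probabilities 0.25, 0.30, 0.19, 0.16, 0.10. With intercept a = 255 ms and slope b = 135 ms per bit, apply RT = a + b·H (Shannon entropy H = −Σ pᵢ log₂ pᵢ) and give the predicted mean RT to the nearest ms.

556 ms

Entropy contributions −pᵢ log₂ pᵢ: 0.5000, 0.5211, 0.4552, 0.4230, 0.3322; sum H = 2.2315 bits.
RT = a + bH = 255 + 135·2.2315 = 556.26 ms.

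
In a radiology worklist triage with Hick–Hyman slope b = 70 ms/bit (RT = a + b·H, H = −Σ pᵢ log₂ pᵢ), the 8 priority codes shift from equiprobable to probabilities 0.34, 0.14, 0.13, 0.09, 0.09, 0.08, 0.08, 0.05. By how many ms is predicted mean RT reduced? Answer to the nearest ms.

19 ms

Equiprobable entropy H₀ = log₂ 8 = 3.0000 bits.
Skewed entropy H = −Σ pᵢ log₂ pᵢ = 2.7333 bits.
ΔRT = b·(H₀ − H) = 70 × 0.2667 = 18.67 ms.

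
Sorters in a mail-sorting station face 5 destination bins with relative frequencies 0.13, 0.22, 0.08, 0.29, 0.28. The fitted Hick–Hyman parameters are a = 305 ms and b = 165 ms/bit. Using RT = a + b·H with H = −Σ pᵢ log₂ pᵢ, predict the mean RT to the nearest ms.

666 ms

Entropy contributions −pᵢ log₂ pᵢ: 0.3826, 0.4806, 0.2915, 0.5179, 0.5142; sum H = 2.1869 bits.
RT = a + bH = 305 + 165·2.1869 = 665.83 ms.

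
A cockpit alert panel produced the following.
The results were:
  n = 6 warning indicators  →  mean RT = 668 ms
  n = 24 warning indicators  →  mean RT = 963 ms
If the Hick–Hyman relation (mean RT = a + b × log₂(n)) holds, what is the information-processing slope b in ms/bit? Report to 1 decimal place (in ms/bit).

b = (RT₂ − RT₁)/(log₂ n₂ − log₂ n₁) = (963 − 668)/(4.5850 − 2.5850) = 147.500 ms/bit.

147.5 ms/bit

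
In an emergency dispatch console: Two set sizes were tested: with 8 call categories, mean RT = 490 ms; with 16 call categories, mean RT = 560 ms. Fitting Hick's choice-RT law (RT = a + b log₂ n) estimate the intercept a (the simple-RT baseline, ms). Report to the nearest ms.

280 ms

The slope on a log₂ axis is (560 − 490) / (4 − 3) = 70 ms/bit.
a = RT₁ − b·log₂ n₁ = 490 − 70 × 3 = 280.000 ms.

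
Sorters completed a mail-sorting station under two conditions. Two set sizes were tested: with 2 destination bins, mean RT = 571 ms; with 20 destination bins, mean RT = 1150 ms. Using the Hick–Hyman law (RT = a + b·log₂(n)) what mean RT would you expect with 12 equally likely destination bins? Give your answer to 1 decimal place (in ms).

Fit slope and intercept:
  b = (1150 − 571) / (log₂ 20 − log₂ 2) = 579 / (4.3219 − 1) = 174.296 ms/bit
  a = 571 − 174.296 × 1 = 396.704 ms
Then RT(12) = 396.704 + 174.296 × log₂ 12 = 396.704 + 174.296 × 3.5850 ≈ 1021.550 ms.

1021.5 ms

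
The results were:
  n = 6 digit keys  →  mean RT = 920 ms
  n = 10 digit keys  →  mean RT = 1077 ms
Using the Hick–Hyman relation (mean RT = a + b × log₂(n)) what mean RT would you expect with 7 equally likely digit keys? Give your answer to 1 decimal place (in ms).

Fit slope and intercept:
  b = (1077 − 920) / (log₂ 10 − log₂ 6) = 157 / (3.3219 − 2.5850) = 213.036 ms/bit
  a = 920 − 213.036 × 2.5850 = 369.311 ms
Then RT(7) = 369.311 + 213.036 × log₂ 7 = 369.311 + 213.036 × 2.8074 ≈ 967.378 ms.

967.4 ms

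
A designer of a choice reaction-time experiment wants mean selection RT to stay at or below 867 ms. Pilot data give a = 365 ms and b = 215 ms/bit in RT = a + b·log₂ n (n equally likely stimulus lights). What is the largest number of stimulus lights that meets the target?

215·log₂ n ≤ 867 − 365 = 502, giving log₂ n ≤ 2.3349 and n ≤ 5.045. The largest whole number is 5.

5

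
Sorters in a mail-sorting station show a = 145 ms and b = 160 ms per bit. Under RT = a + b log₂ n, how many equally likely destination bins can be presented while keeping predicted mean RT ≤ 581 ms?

160·log₂ n ≤ 581 − 145 = 436, giving log₂ n ≤ 2.7250 and n ≤ 6.612. The largest whole number is 6.

6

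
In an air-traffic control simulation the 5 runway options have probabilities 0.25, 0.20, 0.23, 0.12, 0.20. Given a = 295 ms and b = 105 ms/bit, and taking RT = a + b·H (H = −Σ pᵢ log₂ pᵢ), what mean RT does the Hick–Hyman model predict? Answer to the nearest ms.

535 ms

H = 0.25·log₂(1/0.25) + 0.20·log₂(1/0.20) + 0.23·log₂(1/0.23) + 0.12·log₂(1/0.12) + 0.20·log₂(1/0.20) = 2.2835 bits.
RT = 295 + 105 × 2.2835 = 534.77 ms.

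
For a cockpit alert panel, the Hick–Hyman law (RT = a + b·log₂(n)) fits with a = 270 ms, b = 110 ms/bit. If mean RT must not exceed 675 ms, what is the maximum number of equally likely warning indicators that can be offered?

Information budget: (675 − 270)/110 = 3.6818 bits, so n ≤ 2^3.6818 = 12.833 → at most 12.

12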